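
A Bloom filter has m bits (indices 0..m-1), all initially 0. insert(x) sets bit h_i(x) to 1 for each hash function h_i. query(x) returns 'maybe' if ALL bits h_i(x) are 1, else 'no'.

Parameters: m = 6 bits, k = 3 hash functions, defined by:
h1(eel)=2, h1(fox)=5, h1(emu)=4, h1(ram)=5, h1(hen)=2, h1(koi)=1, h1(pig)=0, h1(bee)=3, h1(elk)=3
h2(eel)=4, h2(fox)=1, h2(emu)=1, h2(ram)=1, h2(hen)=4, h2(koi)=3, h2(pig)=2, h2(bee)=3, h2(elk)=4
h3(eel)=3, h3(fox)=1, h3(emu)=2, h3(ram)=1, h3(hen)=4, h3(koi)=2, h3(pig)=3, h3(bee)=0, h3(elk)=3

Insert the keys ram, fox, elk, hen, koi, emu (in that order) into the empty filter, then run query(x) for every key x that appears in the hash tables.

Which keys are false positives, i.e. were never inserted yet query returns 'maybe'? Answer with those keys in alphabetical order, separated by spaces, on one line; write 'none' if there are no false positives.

Answer: eel

Derivation:
Start: bits=000000
After insert 'ram': sets bits 1 5 -> bits=010001
After insert 'fox': sets bits 1 5 -> bits=010001
After insert 'elk': sets bits 3 4 -> bits=010111
After insert 'hen': sets bits 2 4 -> bits=011111
After insert 'koi': sets bits 1 2 3 -> bits=011111
After insert 'emu': sets bits 1 2 4 -> bits=011111
Not inserted: bee eel pig — query each against bits=011111:
query bee: checks bit0=0, bit3=1 (has a 0) -> no => not a false positive
query eel: checks bit2=1, bit3=1, bit4=1 (all 1) -> maybe => FALSE POSITIVE
query pig: checks bit0=0, bit2=1, bit3=1 (has a 0) -> no => not a false positive
False positives (alphabetical): eel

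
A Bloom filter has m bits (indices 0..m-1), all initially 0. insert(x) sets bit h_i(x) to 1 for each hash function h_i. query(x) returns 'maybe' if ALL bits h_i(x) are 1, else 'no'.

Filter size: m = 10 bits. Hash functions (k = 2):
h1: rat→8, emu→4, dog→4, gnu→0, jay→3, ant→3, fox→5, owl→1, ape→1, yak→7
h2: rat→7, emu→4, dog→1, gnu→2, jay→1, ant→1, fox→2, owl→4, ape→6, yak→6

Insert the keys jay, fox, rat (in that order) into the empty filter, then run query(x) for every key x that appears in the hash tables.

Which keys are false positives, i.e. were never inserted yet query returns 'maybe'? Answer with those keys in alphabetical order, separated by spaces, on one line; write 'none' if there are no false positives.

Start: bits=0000000000
After insert 'jay': sets bits 1 3 -> bits=0101000000
After insert 'fox': sets bits 2 5 -> bits=0111010000
After insert 'rat': sets bits 7 8 -> bits=0111010110
Not inserted: ant ape dog emu gnu owl yak — query each against bits=0111010110:
query ant: checks bit1=1, bit3=1 (all 1) -> maybe => FALSE POSITIVE
query ape: checks bit1=1, bit6=0 (has a 0) -> no => not a false positive
query dog: checks bit1=1, bit4=0 (has a 0) -> no => not a false positive
query emu: checks bit4=0 (has a 0) -> no => not a false positive
query gnu: checks bit0=0, bit2=1 (has a 0) -> no => not a false positive
query owl: checks bit1=1, bit4=0 (has a 0) -> no => not a false positive
query yak: checks bit6=0, bit7=1 (has a 0) -> no => not a false positive
False positives (alphabetical): ant

Answer: ant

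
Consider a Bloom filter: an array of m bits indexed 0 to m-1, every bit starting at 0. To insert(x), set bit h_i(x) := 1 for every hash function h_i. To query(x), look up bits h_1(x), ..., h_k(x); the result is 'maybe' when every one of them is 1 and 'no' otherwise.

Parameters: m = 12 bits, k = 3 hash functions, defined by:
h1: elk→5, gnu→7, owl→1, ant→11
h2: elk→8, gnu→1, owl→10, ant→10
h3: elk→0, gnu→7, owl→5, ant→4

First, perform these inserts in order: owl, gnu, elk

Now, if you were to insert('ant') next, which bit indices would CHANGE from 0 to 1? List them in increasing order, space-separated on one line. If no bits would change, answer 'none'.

Start: bits=000000000000
After insert 'owl': sets bits 1 5 10 -> bits=010001000010
After insert 'gnu': sets bits 1 7 -> bits=010001010010
After insert 'elk': sets bits 0 5 8 -> bits=110001011010
insert 'ant' would touch bits 4 10 11; currently bit4=0, bit10=1, bit11=0
Bits that are 0 among those (would change 0->1): 4 11

Answer: 4 11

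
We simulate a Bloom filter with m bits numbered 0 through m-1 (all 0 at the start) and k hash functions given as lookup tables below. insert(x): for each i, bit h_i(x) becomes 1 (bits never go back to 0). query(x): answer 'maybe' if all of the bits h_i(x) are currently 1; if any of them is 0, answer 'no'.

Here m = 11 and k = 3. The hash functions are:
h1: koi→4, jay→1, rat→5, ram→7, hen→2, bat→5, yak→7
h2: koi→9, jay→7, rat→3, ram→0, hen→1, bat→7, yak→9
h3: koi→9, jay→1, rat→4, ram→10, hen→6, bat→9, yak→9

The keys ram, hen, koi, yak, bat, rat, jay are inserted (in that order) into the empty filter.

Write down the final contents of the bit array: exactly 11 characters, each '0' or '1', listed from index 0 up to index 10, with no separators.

Answer: 11111111011

Derivation:
Start: bits=00000000000
After insert 'ram': sets bits 0 7 10 -> bits=10000001001
After insert 'hen': sets bits 1 2 6 -> bits=11100011001
After insert 'koi': sets bits 4 9 -> bits=11101011011
After insert 'yak': sets bits 7 9 -> bits=11101011011
After insert 'bat': sets bits 5 7 9 -> bits=11101111011
After insert 'rat': sets bits 3 4 5 -> bits=11111111011
After insert 'jay': sets bits 1 7 -> bits=11111111011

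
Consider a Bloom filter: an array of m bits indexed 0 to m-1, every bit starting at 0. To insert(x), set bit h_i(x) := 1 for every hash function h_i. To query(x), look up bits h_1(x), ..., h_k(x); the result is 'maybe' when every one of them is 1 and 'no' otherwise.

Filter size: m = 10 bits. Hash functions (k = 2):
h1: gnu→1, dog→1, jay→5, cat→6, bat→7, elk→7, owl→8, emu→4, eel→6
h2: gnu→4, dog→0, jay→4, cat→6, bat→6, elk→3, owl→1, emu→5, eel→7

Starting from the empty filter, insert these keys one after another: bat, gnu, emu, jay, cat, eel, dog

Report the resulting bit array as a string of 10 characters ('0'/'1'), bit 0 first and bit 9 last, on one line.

Start: bits=0000000000
After insert 'bat': sets bits 6 7 -> bits=0000001100
After insert 'gnu': sets bits 1 4 -> bits=0100101100
After insert 'emu': sets bits 4 5 -> bits=0100111100
After insert 'jay': sets bits 4 5 -> bits=0100111100
After insert 'cat': sets bits 6 -> bits=0100111100
After insert 'eel': sets bits 6 7 -> bits=0100111100
After insert 'dog': sets bits 0 1 -> bits=1100111100

Answer: 1100111100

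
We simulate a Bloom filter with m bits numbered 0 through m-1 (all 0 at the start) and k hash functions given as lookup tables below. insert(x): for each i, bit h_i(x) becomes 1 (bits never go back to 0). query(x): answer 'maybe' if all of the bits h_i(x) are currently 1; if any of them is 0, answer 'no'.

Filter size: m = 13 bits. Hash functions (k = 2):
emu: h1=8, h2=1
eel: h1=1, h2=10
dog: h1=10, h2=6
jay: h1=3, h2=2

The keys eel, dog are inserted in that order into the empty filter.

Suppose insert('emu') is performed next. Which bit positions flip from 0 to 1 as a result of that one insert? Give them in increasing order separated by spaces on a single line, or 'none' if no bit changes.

Answer: 8

Derivation:
Start: bits=0000000000000
After insert 'eel': sets bits 1 10 -> bits=0100000000100
After insert 'dog': sets bits 6 10 -> bits=0100001000100
insert 'emu' would touch bits 1 8; currently bit1=1, bit8=0
Bits that are 0 among those (would change 0->1): 8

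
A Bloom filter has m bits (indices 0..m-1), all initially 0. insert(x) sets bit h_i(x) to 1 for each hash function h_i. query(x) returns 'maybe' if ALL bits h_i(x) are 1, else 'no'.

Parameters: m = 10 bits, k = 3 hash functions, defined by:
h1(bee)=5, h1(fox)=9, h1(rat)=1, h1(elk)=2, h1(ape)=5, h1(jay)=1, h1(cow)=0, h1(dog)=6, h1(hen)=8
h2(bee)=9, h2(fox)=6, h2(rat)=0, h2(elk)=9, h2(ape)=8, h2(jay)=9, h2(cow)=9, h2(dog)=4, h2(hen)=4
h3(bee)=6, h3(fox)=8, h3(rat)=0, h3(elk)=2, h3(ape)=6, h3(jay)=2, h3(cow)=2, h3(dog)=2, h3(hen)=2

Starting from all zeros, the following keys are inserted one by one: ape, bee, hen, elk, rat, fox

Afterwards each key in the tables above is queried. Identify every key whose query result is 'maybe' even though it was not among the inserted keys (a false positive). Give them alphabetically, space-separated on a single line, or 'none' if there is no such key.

Answer: cow dog jay

Derivation:
Start: bits=0000000000
After insert 'ape': sets bits 5 6 8 -> bits=0000011010
After insert 'bee': sets bits 5 6 9 -> bits=0000011011
After insert 'hen': sets bits 2 4 8 -> bits=0010111011
After insert 'elk': sets bits 2 9 -> bits=0010111011
After insert 'rat': sets bits 0 1 -> bits=1110111011
After insert 'fox': sets bits 6 8 9 -> bits=1110111011
Not inserted: cow dog jay — query each against bits=1110111011:
query cow: checks bit0=1, bit2=1, bit9=1 (all 1) -> maybe => FALSE POSITIVE
query dog: checks bit2=1, bit4=1, bit6=1 (all 1) -> maybe => FALSE POSITIVE
query jay: checks bit1=1, bit2=1, bit9=1 (all 1) -> maybe => FALSE POSITIVE
False positives (alphabetical): cow dog jay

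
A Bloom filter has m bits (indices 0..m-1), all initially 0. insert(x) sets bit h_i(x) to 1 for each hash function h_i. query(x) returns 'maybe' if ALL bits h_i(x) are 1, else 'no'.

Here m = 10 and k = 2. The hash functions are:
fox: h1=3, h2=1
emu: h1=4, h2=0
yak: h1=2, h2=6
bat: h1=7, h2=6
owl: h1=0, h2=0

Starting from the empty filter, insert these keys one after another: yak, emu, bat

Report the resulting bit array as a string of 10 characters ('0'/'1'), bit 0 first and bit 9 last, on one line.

Answer: 1010101100

Derivation:
Start: bits=0000000000
After insert 'yak': sets bits 2 6 -> bits=0010001000
After insert 'emu': sets bits 0 4 -> bits=1010101000
After insert 'bat': sets bits 6 7 -> bits=1010101100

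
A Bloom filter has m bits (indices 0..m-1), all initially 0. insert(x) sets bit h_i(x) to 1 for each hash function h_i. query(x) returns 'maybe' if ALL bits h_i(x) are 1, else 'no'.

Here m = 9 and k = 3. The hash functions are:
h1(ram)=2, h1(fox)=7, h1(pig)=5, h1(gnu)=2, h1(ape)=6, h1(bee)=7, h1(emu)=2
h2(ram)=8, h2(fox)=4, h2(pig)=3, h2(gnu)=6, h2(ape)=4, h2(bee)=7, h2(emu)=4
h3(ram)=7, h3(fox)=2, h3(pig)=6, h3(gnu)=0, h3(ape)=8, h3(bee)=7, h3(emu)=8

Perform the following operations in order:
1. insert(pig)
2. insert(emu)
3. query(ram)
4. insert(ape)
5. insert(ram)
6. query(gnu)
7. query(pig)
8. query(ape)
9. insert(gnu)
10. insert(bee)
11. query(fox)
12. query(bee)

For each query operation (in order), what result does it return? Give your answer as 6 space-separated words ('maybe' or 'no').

Start: bits=000000000
Op 1: insert pig -> sets bits 3 5 6 -> bits=000101100
Op 2: insert emu -> sets bits 2 4 8 -> bits=001111101
Op 3: query ram -> checks bit2=1, bit7=0, bit8=1 (has a 0) -> no
Op 4: insert ape -> sets bits 4 6 8 -> bits=001111101
Op 5: insert ram -> sets bits 2 7 8 -> bits=001111111
Op 6: query gnu -> checks bit0=0, bit2=1, bit6=1 (has a 0) -> no
Op 7: query pig -> checks bit3=1, bit5=1, bit6=1 (all 1) -> maybe
Op 8: query ape -> checks bit4=1, bit6=1, bit8=1 (all 1) -> maybe
Op 9: insert gnu -> sets bits 0 2 6 -> bits=101111111
Op 10: insert bee -> sets bits 7 -> bits=101111111
Op 11: query fox -> checks bit2=1, bit4=1, bit7=1 (all 1) -> maybe
Op 12: query bee -> checks bit7=1 (all 1) -> maybe
Query results in order: no no maybe maybe maybe maybe

Answer: no no maybe maybe maybe maybe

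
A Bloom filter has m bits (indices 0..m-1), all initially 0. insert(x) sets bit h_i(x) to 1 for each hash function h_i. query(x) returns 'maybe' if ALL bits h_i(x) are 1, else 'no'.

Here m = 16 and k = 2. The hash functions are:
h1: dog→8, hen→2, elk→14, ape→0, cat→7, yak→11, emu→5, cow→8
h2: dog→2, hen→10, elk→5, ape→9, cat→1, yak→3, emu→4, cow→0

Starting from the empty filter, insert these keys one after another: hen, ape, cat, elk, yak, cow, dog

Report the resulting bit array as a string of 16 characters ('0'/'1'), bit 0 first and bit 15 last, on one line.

Start: bits=0000000000000000
After insert 'hen': sets bits 2 10 -> bits=0010000000100000
After insert 'ape': sets bits 0 9 -> bits=1010000001100000
After insert 'cat': sets bits 1 7 -> bits=1110000101100000
After insert 'elk': sets bits 5 14 -> bits=1110010101100010
After insert 'yak': sets bits 3 11 -> bits=1111010101110010
After insert 'cow': sets bits 0 8 -> bits=1111010111110010
After insert 'dog': sets bits 2 8 -> bits=1111010111110010

Answer: 1111010111110010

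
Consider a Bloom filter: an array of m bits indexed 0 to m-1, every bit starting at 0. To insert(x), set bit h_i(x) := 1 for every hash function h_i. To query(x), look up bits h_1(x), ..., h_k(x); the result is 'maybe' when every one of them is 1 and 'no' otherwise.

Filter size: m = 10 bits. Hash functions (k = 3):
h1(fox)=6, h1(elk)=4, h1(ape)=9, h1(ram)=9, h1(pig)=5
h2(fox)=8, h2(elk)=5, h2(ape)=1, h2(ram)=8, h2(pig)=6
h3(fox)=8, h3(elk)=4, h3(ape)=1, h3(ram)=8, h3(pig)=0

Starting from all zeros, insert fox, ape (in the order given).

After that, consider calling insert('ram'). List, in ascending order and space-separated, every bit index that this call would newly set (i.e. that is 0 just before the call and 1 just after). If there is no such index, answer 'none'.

Start: bits=0000000000
After insert 'fox': sets bits 6 8 -> bits=0000001010
After insert 'ape': sets bits 1 9 -> bits=0100001011
insert 'ram' would touch bits 8 9; currently bit8=1, bit9=1
Bits that are 0 among those (would change 0->1): none

Answer: none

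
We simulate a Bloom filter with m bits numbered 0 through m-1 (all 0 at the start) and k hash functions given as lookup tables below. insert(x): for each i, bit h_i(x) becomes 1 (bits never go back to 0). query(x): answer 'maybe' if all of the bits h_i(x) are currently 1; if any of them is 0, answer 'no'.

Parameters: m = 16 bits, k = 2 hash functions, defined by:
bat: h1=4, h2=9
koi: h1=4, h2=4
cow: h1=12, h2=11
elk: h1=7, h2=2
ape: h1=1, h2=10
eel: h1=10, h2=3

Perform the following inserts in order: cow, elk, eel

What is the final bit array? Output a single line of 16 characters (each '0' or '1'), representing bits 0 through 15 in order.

Answer: 0011000100111000

Derivation:
Start: bits=0000000000000000
After insert 'cow': sets bits 11 12 -> bits=0000000000011000
After insert 'elk': sets bits 2 7 -> bits=0010000100011000
After insert 'eel': sets bits 3 10 -> bits=0011000100111000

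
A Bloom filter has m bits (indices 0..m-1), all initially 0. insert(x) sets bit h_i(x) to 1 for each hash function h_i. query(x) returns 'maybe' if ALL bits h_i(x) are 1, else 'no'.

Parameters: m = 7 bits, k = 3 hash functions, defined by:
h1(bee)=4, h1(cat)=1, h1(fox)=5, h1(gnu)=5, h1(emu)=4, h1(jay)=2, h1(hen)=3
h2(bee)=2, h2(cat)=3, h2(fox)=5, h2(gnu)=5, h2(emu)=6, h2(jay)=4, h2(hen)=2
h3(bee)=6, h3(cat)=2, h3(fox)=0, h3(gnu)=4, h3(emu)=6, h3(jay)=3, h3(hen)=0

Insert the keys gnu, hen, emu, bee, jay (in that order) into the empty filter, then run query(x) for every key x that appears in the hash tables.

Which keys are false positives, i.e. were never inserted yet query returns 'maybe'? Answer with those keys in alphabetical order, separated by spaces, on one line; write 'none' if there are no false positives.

Start: bits=0000000
After insert 'gnu': sets bits 4 5 -> bits=0000110
After insert 'hen': sets bits 0 2 3 -> bits=1011110
After insert 'emu': sets bits 4 6 -> bits=1011111
After insert 'bee': sets bits 2 4 6 -> bits=1011111
After insert 'jay': sets bits 2 3 4 -> bits=1011111
Not inserted: cat fox — query each against bits=1011111:
query cat: checks bit1=0, bit2=1, bit3=1 (has a 0) -> no => not a false positive
query fox: checks bit0=1, bit5=1 (all 1) -> maybe => FALSE POSITIVE
False positives (alphabetical): fox

Answer: fox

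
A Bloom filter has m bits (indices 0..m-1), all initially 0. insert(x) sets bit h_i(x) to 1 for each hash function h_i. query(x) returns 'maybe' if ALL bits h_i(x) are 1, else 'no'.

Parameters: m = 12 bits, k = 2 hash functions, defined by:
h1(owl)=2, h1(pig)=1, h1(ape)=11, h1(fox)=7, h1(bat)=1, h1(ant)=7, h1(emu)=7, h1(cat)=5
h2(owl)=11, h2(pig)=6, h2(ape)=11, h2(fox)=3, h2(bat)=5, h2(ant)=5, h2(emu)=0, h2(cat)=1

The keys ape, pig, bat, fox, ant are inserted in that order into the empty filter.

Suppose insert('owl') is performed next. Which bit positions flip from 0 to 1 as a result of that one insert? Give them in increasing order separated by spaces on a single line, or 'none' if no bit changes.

Answer: 2

Derivation:
Start: bits=000000000000
After insert 'ape': sets bits 11 -> bits=000000000001
After insert 'pig': sets bits 1 6 -> bits=010000100001
After insert 'bat': sets bits 1 5 -> bits=010001100001
After insert 'fox': sets bits 3 7 -> bits=010101110001
After insert 'ant': sets bits 5 7 -> bits=010101110001
insert 'owl' would touch bits 2 11; currently bit2=0, bit11=1
Bits that are 0 among those (would change 0->1): 2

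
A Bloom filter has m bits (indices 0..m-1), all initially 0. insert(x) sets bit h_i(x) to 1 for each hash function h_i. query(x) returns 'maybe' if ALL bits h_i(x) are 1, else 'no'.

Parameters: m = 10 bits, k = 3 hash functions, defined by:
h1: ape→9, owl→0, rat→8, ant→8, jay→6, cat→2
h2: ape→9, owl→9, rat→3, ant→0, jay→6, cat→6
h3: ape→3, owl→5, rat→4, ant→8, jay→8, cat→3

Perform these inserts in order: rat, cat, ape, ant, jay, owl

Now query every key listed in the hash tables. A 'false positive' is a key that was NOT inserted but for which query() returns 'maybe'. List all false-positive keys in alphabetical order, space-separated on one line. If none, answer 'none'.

Answer: none

Derivation:
Start: bits=0000000000
After insert 'rat': sets bits 3 4 8 -> bits=0001100010
After insert 'cat': sets bits 2 3 6 -> bits=0011101010
After insert 'ape': sets bits 3 9 -> bits=0011101011
After insert 'ant': sets bits 0 8 -> bits=1011101011
After insert 'jay': sets bits 6 8 -> bits=1011101011
After insert 'owl': sets bits 0 5 9 -> bits=1011111011
Not inserted: (none) — query each against bits=1011111011:
False positives (alphabetical): none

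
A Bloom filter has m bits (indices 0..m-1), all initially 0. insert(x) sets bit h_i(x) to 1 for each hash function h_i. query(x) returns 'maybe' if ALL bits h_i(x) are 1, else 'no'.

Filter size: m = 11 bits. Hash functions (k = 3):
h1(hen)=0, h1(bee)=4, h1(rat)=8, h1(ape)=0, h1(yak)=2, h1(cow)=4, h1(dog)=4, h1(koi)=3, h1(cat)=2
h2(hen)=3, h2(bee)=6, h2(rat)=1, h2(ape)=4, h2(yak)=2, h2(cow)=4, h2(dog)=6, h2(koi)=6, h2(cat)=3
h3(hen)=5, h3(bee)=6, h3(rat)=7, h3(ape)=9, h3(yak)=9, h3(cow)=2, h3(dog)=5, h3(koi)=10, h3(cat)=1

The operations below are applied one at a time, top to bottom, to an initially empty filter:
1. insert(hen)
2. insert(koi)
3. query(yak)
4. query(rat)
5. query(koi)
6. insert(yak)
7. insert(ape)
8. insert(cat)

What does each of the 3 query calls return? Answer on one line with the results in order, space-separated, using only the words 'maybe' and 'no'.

Start: bits=00000000000
Op 1: insert hen -> sets bits 0 3 5 -> bits=10010100000
Op 2: insert koi -> sets bits 3 6 10 -> bits=10010110001
Op 3: query yak -> checks bit2=0, bit9=0 (has a 0) -> no
Op 4: query rat -> checks bit1=0, bit7=0, bit8=0 (has a 0) -> no
Op 5: query koi -> checks bit3=1, bit6=1, bit10=1 (all 1) -> maybe
Op 6: insert yak -> sets bits 2 9 -> bits=10110110011
Op 7: insert ape -> sets bits 0 4 9 -> bits=10111110011
Op 8: insert cat -> sets bits 1 2 3 -> bits=11111110011
Query results in order: no no maybe

Answer: no no maybe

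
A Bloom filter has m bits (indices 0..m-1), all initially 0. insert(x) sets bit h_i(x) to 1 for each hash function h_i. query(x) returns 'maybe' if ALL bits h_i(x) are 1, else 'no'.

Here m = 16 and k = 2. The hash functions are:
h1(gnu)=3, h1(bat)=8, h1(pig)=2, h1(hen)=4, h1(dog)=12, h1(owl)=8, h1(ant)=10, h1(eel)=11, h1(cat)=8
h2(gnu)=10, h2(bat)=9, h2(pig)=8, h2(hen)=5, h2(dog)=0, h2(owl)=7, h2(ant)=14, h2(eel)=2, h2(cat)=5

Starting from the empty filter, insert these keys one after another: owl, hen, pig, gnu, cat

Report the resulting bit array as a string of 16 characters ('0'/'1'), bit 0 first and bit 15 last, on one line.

Answer: 0011110110100000

Derivation:
Start: bits=0000000000000000
After insert 'owl': sets bits 7 8 -> bits=0000000110000000
After insert 'hen': sets bits 4 5 -> bits=0000110110000000
After insert 'pig': sets bits 2 8 -> bits=0010110110000000
After insert 'gnu': sets bits 3 10 -> bits=0011110110100000
After insert 'cat': sets bits 5 8 -> bits=0011110110100000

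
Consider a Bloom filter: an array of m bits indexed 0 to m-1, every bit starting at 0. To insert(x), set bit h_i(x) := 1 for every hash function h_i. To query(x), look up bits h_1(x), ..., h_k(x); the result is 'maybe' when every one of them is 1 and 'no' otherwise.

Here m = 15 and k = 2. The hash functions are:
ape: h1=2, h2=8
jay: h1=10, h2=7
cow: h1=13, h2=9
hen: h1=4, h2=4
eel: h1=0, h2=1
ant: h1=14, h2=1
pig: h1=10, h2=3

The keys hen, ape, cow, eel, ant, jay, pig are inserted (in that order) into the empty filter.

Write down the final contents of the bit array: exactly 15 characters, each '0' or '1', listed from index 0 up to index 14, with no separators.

Start: bits=000000000000000
After insert 'hen': sets bits 4 -> bits=000010000000000
After insert 'ape': sets bits 2 8 -> bits=001010001000000
After insert 'cow': sets bits 9 13 -> bits=001010001100010
After insert 'eel': sets bits 0 1 -> bits=111010001100010
After insert 'ant': sets bits 1 14 -> bits=111010001100011
After insert 'jay': sets bits 7 10 -> bits=111010011110011
After insert 'pig': sets bits 3 10 -> bits=111110011110011

Answer: 111110011110011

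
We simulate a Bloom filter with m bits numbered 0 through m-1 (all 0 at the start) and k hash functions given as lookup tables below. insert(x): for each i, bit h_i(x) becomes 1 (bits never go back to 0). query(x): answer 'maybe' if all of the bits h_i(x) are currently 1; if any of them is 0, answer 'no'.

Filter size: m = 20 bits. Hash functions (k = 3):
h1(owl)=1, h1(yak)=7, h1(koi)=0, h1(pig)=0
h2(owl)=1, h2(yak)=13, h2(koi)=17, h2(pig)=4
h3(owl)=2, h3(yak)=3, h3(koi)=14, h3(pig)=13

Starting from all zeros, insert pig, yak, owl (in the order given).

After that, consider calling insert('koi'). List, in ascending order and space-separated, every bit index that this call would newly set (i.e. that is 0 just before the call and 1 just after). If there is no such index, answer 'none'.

Start: bits=00000000000000000000
After insert 'pig': sets bits 0 4 13 -> bits=10001000000001000000
After insert 'yak': sets bits 3 7 13 -> bits=10011001000001000000
After insert 'owl': sets bits 1 2 -> bits=11111001000001000000
insert 'koi' would touch bits 0 14 17; currently bit0=1, bit14=0, bit17=0
Bits that are 0 among those (would change 0->1): 14 17

Answer: 14 17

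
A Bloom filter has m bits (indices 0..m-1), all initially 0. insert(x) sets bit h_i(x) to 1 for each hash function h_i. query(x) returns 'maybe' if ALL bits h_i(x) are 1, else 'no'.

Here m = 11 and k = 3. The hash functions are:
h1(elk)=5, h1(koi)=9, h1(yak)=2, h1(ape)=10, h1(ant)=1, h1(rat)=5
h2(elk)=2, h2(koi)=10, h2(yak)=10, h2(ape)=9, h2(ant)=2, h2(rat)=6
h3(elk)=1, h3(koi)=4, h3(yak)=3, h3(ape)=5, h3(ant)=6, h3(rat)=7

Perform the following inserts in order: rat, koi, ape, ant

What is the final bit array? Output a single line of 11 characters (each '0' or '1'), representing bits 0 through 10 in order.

Start: bits=00000000000
After insert 'rat': sets bits 5 6 7 -> bits=00000111000
After insert 'koi': sets bits 4 9 10 -> bits=00001111011
After insert 'ape': sets bits 5 9 10 -> bits=00001111011
After insert 'ant': sets bits 1 2 6 -> bits=01101111011

Answer: 01101111011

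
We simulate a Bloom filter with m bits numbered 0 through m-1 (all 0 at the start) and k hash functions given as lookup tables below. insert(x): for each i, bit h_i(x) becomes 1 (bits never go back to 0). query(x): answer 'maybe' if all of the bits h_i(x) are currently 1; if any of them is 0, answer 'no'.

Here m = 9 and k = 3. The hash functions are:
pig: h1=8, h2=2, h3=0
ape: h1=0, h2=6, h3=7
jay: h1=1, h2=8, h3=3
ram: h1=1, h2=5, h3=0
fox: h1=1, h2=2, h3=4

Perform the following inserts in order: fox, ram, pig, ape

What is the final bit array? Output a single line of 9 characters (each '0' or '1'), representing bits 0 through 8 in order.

Start: bits=000000000
After insert 'fox': sets bits 1 2 4 -> bits=011010000
After insert 'ram': sets bits 0 1 5 -> bits=111011000
After insert 'pig': sets bits 0 2 8 -> bits=111011001
After insert 'ape': sets bits 0 6 7 -> bits=111011111

Answer: 111011111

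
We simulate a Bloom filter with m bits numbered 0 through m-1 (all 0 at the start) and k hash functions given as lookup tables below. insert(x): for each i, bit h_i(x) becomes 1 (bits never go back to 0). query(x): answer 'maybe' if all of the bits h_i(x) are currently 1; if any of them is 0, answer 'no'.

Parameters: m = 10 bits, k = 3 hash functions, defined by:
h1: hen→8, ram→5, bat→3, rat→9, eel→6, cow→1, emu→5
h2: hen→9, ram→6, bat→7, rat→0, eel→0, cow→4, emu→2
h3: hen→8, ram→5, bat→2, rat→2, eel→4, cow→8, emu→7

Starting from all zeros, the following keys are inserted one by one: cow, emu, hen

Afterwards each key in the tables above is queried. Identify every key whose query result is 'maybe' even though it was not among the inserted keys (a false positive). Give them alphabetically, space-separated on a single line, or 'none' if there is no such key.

Answer: none

Derivation:
Start: bits=0000000000
After insert 'cow': sets bits 1 4 8 -> bits=0100100010
After insert 'emu': sets bits 2 5 7 -> bits=0110110110
After insert 'hen': sets bits 8 9 -> bits=0110110111
Not inserted: bat eel ram rat — query each against bits=0110110111:
query bat: checks bit2=1, bit3=0, bit7=1 (has a 0) -> no => not a false positive
query eel: checks bit0=0, bit4=1, bit6=0 (has a 0) -> no => not a false positive
query ram: checks bit5=1, bit6=0 (has a 0) -> no => not a false positive
query rat: checks bit0=0, bit2=1, bit9=1 (has a 0) -> no => not a false positive
False positives (alphabetical): none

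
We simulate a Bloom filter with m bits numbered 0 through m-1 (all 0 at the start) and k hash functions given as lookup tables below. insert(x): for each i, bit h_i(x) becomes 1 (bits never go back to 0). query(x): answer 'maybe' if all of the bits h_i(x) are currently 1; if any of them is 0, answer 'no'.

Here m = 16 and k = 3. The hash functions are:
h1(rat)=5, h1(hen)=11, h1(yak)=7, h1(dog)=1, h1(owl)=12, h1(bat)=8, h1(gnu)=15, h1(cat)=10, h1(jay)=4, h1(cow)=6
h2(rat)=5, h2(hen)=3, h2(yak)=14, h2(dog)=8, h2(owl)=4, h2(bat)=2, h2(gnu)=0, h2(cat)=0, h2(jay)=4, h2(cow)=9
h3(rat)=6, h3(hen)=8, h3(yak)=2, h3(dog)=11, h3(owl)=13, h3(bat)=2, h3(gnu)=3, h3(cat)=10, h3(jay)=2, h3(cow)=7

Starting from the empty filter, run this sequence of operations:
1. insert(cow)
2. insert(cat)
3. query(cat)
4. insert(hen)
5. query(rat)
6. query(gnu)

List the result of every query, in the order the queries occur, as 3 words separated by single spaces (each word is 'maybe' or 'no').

Answer: maybe no no

Derivation:
Start: bits=0000000000000000
Op 1: insert cow -> sets bits 6 7 9 -> bits=0000001101000000
Op 2: insert cat -> sets bits 0 10 -> bits=1000001101100000
Op 3: query cat -> checks bit0=1, bit10=1 (all 1) -> maybe
Op 4: insert hen -> sets bits 3 8 11 -> bits=1001001111110000
Op 5: query rat -> checks bit5=0, bit6=1 (has a 0) -> no
Op 6: query gnu -> checks bit0=1, bit3=1, bit15=0 (has a 0) -> no
Query results in order: maybe no no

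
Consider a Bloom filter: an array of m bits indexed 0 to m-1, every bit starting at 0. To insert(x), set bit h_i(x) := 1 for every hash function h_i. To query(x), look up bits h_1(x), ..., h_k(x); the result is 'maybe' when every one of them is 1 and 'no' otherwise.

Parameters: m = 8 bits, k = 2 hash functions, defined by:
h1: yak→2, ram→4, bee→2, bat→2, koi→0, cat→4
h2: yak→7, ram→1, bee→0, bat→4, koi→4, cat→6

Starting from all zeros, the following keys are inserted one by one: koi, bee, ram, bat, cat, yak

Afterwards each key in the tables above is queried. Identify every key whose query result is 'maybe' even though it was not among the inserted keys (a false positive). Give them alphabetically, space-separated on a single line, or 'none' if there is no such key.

Start: bits=00000000
After insert 'koi': sets bits 0 4 -> bits=10001000
After insert 'bee': sets bits 0 2 -> bits=10101000
After insert 'ram': sets bits 1 4 -> bits=11101000
After insert 'bat': sets bits 2 4 -> bits=11101000
After insert 'cat': sets bits 4 6 -> bits=11101010
After insert 'yak': sets bits 2 7 -> bits=11101011
Not inserted: (none) — query each against bits=11101011:
False positives (alphabetical): none

Answer: none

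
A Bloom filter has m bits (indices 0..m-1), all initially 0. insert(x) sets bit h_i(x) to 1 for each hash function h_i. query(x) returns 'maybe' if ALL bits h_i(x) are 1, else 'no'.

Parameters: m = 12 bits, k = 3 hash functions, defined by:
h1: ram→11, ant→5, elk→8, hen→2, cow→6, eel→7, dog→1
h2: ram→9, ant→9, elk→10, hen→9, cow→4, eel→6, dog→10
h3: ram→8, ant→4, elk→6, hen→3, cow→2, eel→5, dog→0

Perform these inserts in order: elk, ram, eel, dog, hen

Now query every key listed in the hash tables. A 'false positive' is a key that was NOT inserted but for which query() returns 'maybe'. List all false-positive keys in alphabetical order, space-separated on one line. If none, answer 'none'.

Answer: none

Derivation:
Start: bits=000000000000
After insert 'elk': sets bits 6 8 10 -> bits=000000101010
After insert 'ram': sets bits 8 9 11 -> bits=000000101111
After insert 'eel': sets bits 5 6 7 -> bits=000001111111
After insert 'dog': sets bits 0 1 10 -> bits=110001111111
After insert 'hen': sets bits 2 3 9 -> bits=111101111111
Not inserted: ant cow — query each against bits=111101111111:
query ant: checks bit4=0, bit5=1, bit9=1 (has a 0) -> no => not a false positive
query cow: checks bit2=1, bit4=0, bit6=1 (has a 0) -> no => not a false positive
False positives (alphabetical): none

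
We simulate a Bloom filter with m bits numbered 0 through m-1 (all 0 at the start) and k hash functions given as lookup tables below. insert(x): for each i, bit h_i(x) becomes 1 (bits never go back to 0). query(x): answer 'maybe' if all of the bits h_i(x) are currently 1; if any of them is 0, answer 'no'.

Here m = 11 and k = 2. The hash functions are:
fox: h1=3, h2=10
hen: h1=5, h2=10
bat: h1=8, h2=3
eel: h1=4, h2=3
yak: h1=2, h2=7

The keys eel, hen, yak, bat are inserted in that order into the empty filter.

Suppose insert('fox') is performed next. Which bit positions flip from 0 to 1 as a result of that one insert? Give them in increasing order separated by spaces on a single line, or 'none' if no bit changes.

Answer: none

Derivation:
Start: bits=00000000000
After insert 'eel': sets bits 3 4 -> bits=00011000000
After insert 'hen': sets bits 5 10 -> bits=00011100001
After insert 'yak': sets bits 2 7 -> bits=00111101001
After insert 'bat': sets bits 3 8 -> bits=00111101101
insert 'fox' would touch bits 3 10; currently bit3=1, bit10=1
Bits that are 0 among those (would change 0->1): none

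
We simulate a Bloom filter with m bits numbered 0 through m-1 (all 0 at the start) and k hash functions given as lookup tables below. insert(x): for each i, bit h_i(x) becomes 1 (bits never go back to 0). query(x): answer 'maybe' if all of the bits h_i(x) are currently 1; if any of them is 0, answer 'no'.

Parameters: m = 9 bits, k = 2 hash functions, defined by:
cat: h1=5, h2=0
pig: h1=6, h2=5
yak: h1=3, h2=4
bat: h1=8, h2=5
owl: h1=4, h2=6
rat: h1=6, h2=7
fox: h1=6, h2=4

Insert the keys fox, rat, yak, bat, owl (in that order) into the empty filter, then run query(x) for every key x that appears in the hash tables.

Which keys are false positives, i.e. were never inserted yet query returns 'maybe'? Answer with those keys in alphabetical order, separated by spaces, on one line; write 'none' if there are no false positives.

Start: bits=000000000
After insert 'fox': sets bits 4 6 -> bits=000010100
After insert 'rat': sets bits 6 7 -> bits=000010110
After insert 'yak': sets bits 3 4 -> bits=000110110
After insert 'bat': sets bits 5 8 -> bits=000111111
After insert 'owl': sets bits 4 6 -> bits=000111111
Not inserted: cat pig — query each against bits=000111111:
query cat: checks bit0=0, bit5=1 (has a 0) -> no => not a false positive
query pig: checks bit5=1, bit6=1 (all 1) -> maybe => FALSE POSITIVE
False positives (alphabetical): pig

Answer: pig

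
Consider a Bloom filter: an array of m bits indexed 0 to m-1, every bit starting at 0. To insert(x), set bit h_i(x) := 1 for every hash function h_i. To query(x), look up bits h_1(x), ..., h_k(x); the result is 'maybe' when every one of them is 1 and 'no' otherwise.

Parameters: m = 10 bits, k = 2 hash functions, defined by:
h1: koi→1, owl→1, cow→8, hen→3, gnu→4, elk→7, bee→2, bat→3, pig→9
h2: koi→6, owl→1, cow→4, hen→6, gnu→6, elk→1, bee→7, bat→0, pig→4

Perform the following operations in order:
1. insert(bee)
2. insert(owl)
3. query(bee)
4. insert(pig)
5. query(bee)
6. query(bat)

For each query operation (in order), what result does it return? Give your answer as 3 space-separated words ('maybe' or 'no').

Start: bits=0000000000
Op 1: insert bee -> sets bits 2 7 -> bits=0010000100
Op 2: insert owl -> sets bits 1 -> bits=0110000100
Op 3: query bee -> checks bit2=1, bit7=1 (all 1) -> maybe
Op 4: insert pig -> sets bits 4 9 -> bits=0110100101
Op 5: query bee -> checks bit2=1, bit7=1 (all 1) -> maybe
Op 6: query bat -> checks bit0=0, bit3=0 (has a 0) -> no
Query results in order: maybe maybe no

Answer: maybe maybe no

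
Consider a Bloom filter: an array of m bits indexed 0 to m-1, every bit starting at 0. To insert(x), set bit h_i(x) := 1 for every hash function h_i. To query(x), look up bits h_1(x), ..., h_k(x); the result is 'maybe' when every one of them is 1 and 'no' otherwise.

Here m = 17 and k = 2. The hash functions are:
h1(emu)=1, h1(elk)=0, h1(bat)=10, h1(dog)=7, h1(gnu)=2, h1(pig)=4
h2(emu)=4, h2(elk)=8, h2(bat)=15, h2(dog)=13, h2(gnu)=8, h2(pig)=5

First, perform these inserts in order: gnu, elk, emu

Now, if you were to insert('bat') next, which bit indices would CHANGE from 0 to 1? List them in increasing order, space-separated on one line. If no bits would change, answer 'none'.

Answer: 10 15

Derivation:
Start: bits=00000000000000000
After insert 'gnu': sets bits 2 8 -> bits=00100000100000000
After insert 'elk': sets bits 0 8 -> bits=10100000100000000
After insert 'emu': sets bits 1 4 -> bits=11101000100000000
insert 'bat' would touch bits 10 15; currently bit10=0, bit15=0
Bits that are 0 among those (would change 0->1): 10 15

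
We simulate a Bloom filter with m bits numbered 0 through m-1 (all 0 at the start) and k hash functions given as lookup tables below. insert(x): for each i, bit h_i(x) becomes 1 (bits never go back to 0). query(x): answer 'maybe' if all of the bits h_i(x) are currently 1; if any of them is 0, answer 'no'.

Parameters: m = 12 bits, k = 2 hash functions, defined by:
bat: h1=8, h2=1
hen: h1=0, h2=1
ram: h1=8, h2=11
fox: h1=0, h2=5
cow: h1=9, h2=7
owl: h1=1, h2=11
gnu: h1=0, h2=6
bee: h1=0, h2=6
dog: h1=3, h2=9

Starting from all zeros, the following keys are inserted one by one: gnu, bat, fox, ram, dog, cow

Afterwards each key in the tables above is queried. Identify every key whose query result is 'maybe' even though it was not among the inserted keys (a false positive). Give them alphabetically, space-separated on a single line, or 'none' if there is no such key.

Answer: bee hen owl

Derivation:
Start: bits=000000000000
After insert 'gnu': sets bits 0 6 -> bits=100000100000
After insert 'bat': sets bits 1 8 -> bits=110000101000
After insert 'fox': sets bits 0 5 -> bits=110001101000
After insert 'ram': sets bits 8 11 -> bits=110001101001
After insert 'dog': sets bits 3 9 -> bits=110101101101
After insert 'cow': sets bits 7 9 -> bits=110101111101
Not inserted: bee hen owl — query each against bits=110101111101:
query bee: checks bit0=1, bit6=1 (all 1) -> maybe => FALSE POSITIVE
query hen: checks bit0=1, bit1=1 (all 1) -> maybe => FALSE POSITIVE
query owl: checks bit1=1, bit11=1 (all 1) -> maybe => FALSE POSITIVE
False positives (alphabetical): bee hen owl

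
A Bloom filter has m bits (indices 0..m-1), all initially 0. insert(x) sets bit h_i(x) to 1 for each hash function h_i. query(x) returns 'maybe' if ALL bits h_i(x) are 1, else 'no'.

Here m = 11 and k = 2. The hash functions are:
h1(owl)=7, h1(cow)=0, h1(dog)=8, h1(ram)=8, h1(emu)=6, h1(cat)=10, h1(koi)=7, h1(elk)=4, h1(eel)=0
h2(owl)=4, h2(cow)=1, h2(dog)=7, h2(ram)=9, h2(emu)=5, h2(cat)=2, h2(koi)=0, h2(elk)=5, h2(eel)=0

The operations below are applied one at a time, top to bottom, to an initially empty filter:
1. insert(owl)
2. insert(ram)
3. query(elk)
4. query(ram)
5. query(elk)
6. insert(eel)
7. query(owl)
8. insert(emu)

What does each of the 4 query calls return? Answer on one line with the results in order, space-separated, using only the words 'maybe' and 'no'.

Start: bits=00000000000
Op 1: insert owl -> sets bits 4 7 -> bits=00001001000
Op 2: insert ram -> sets bits 8 9 -> bits=00001001110
Op 3: query elk -> checks bit4=1, bit5=0 (has a 0) -> no
Op 4: query ram -> checks bit8=1, bit9=1 (all 1) -> maybe
Op 5: query elk -> checks bit4=1, bit5=0 (has a 0) -> no
Op 6: insert eel -> sets bits 0 -> bits=10001001110
Op 7: query owl -> checks bit4=1, bit7=1 (all 1) -> maybe
Op 8: insert emu -> sets bits 5 6 -> bits=10001111110
Query results in order: no maybe no maybe

Answer: no maybe no maybe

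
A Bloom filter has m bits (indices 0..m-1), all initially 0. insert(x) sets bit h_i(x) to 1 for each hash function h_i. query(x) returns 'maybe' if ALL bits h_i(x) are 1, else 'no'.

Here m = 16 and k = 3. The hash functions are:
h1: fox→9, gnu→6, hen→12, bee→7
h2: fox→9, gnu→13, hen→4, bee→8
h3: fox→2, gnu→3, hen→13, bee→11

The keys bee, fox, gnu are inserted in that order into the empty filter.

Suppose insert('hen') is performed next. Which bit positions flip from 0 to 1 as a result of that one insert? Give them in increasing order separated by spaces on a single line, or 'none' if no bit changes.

Answer: 4 12

Derivation:
Start: bits=0000000000000000
After insert 'bee': sets bits 7 8 11 -> bits=0000000110010000
After insert 'fox': sets bits 2 9 -> bits=0010000111010000
After insert 'gnu': sets bits 3 6 13 -> bits=0011001111010100
insert 'hen' would touch bits 4 12 13; currently bit4=0, bit12=0, bit13=1
Bits that are 0 among those (would change 0->1): 4 12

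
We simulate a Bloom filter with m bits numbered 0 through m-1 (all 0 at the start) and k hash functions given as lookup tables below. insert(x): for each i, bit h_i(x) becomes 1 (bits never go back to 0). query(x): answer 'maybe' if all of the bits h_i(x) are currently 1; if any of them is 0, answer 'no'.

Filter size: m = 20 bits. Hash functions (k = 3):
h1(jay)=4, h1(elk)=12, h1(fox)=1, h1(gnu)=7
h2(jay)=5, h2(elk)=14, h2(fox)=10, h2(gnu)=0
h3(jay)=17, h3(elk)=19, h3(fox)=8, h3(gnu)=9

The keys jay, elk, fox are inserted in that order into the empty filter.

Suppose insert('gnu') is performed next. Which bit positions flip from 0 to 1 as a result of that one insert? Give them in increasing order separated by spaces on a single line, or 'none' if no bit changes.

Answer: 0 7 9

Derivation:
Start: bits=00000000000000000000
After insert 'jay': sets bits 4 5 17 -> bits=00001100000000000100
After insert 'elk': sets bits 12 14 19 -> bits=00001100000010100101
After insert 'fox': sets bits 1 8 10 -> bits=01001100101010100101
insert 'gnu' would touch bits 0 7 9; currently bit0=0, bit7=0, bit9=0
Bits that are 0 among those (would change 0->1): 0 7 9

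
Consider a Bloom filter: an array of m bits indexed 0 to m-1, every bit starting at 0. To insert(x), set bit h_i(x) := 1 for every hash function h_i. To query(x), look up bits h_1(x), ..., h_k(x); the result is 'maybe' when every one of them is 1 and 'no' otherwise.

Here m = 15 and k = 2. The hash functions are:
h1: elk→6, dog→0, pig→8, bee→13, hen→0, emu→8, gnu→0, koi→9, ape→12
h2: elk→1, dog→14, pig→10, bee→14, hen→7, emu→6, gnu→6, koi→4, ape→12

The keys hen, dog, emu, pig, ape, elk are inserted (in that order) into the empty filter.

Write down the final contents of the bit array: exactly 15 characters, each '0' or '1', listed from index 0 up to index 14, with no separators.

Start: bits=000000000000000
After insert 'hen': sets bits 0 7 -> bits=100000010000000
After insert 'dog': sets bits 0 14 -> bits=100000010000001
After insert 'emu': sets bits 6 8 -> bits=100000111000001
After insert 'pig': sets bits 8 10 -> bits=100000111010001
After insert 'ape': sets bits 12 -> bits=100000111010101
After insert 'elk': sets bits 1 6 -> bits=110000111010101

Answer: 110000111010101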